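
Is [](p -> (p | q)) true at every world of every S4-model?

Tableau for the negation ~[](p -> (p | q)):
1. ~[](p -> (p | q)), u
2. ~(p -> (p | q)), v
3. p, v
4. ~(p | q), v
5. ~p, v
6. ~q, v
Accessibility: uRu, uRv, vRv
Branch closes: p and ~p both at v.
Every branch of the negation's tableau closes; the branch above is one of them.

Yes, valid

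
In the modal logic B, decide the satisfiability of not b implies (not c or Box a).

Yes, satisfiable

1. not b implies (not c or Box a), w0
2. not c or Box a, w0
3. Box a, w0
4. a, w0
Accessibility: w0Rw0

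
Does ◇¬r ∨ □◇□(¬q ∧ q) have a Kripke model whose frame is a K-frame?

1. ◇¬r ∨ □◇□(¬q ∧ q), 0
2. □◇□(¬q ∧ q), 0

Yes, satisfiable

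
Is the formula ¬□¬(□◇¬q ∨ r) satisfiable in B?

Satisfiable

1. ¬□¬(□◇¬q ∨ r), 0
2. □◇¬q ∨ r, 1
3. r, 1
Accessibility: 0R0, 0R1, 1R0, 1R1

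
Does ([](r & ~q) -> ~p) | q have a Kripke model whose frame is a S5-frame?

Yes, satisfiable

1. ([](r & ~q) -> ~p) | q, u
2. q, u
Accessibility: uRu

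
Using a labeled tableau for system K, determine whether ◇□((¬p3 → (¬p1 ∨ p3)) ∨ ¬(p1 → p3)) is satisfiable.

Yes, satisfiable

1. ◇□((¬p3 → (¬p1 ∨ p3)) ∨ ¬(p1 → p3)), u
2. □((¬p3 → (¬p1 ∨ p3)) ∨ ¬(p1 → p3)), v   [◇-rule on 1: fresh world v, uRv]
Accessibility: uRv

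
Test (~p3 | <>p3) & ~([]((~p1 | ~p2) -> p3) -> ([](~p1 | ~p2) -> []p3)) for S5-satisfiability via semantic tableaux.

1. (~p3 | <>p3) & ~([]((~p1 | ~p2) -> p3) -> ([](~p1 | ~p2) -> []p3)), 0
2. ~p3 | <>p3, 0
3. ~([]((~p1 | ~p2) -> p3) -> ([](~p1 | ~p2) -> []p3)), 0
4. []((~p1 | ~p2) -> p3), 0
5. ~([](~p1 | ~p2) -> []p3), 0
6. [](~p1 | ~p2), 0
7. ~[]p3, 0
8. (~p1 | ~p2) -> p3, 0
9. ~p1 | ~p2, 0
10. <>p3, 0
11. p3, 0
12. ~p2, 0
13. ~p3, 1
14. (~p1 | ~p2) -> p3, 1
15. ~p1 | ~p2, 1
16. ~(~p1 | ~p2), 1
17. p1, 1
18. p2, 1
19. ~p2, 1
Accessibility: 0R0, 0R1, 1R0, 1R1
Branch closes: p2 and ~p2 both at 1.
(One branch shown.) All branches close.

Unsatisfiable (every branch closes)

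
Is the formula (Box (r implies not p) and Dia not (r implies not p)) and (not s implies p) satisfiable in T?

1. (Box (r implies not p) and Dia not (r implies not p)) and (not s implies p), w0
2. Box (r implies not p) and Dia not (r implies not p), w0   [and-rule on 1]
3. not s implies p, w0   [and-rule on 1]
4. Box (r implies not p), w0   [and-rule on 2]
5. Dia not (r implies not p), w0   [and-rule on 2]
6. r implies not p, w0   [Box-rule on 4 via w0Rw0]
7. p, w0   [implies-rule on 3 (branches; this branch)]
8. not r, w0   [implies-rule on 6 (branches; this branch)]
9. not (r implies not p), w1   [Dia-rule on 5: fresh world w1, w0Rw1]
10. r, w1   [neg-implies-rule on 9]
11. p, w1   [neg-implies-rule on 9]
12. r implies not p, w1   [Box-rule on 4 via w0Rw1]
13. not p, w1   [implies-rule on 12 (branches; this branch)]
Accessibility: w0Rw0, w0Rw1, w1Rw1
Branch closes: p and not p both at w1.
Every branch closes; the branch above is one of them.

Unsatisfiable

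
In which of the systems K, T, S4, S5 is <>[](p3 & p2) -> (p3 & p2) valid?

S5

S5-tableau for the negation ~(<>[](p3 & p2) -> (p3 & p2)):
1. ~(<>[](p3 & p2) -> (p3 & p2)), u
2. <>[](p3 & p2), u
3. ~(p3 & p2), u
4. ~p2, u
5. [](p3 & p2), v
6. p3 & p2, u
7. p3, u
8. p2, u
Accessibility: uRu, uRv, vRu, vRv
Branch closes: p2 and ~p2 both at u.
Every branch closes (one shown): valid in S5.
S4-tableau for the negation ~(<>[](p3 & p2) -> (p3 & p2)):
1. ~(<>[](p3 & p2) -> (p3 & p2)), u
2. <>[](p3 & p2), u
3. ~(p3 & p2), u
4. ~p2, u
5. [](p3 & p2), v
6. p3 & p2, v
7. p3, v
8. p2, v
Accessibility: uRu, uRv, vRv
Complete open branch: countermodel on an S4-frame, so not valid in S4, nor in K, T (the same frame is also a K-frame and a T-frame).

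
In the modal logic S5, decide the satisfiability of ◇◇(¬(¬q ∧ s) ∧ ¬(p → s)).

1. ◇◇(¬(¬q ∧ s) ∧ ¬(p → s)), w0
2. ◇(¬(¬q ∧ s) ∧ ¬(p → s)), w1   [◇-rule on 1: fresh world w1, w0Rw1]
3. ¬(¬q ∧ s) ∧ ¬(p → s), w2   [◇-rule on 2: fresh world w2, w1Rw2]
4. ¬(¬q ∧ s), w2   [∧-rule on 3]
5. ¬(p → s), w2   [∧-rule on 3]
6. p, w2   [¬→-rule on 5]
7. ¬s, w2   [¬→-rule on 5]
Accessibility: w0Rw0, w0Rw1, w0Rw2, w1Rw0, w1Rw1, w1Rw2, w2Rw0, w2Rw1, w2Rw2

Yes, satisfiable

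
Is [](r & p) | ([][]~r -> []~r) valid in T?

Tableau for the negation ~([](r & p) | ([][]~r -> []~r)):
1. ~([](r & p) | ([][]~r -> []~r)), w0
2. ~[](r & p), w0
3. ~([][]~r -> []~r), w0
4. [][]~r, w0
5. ~[]~r, w0
6. []~r, w0
7. ~r, w0
8. ~(r & p), w1
9. []~r, w1
10. ~r, w1
11. ~p, w1
12. r, w2
13. []~r, w2
14. ~r, w2
Accessibility: w0Rw0, w0Rw1, w0Rw2, w1Rw1, w2Rw2
Branch closes: r and ~r both at w2.
Every branch of the negation's tableau closes; the branch above is one of them.

Yes, valid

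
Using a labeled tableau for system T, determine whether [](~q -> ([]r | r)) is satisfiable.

1. [](~q -> ([]r | r)), 0
2. ~q -> ([]r | r), 0   [[]-rule on 1 via 0R0]
3. []r | r, 0   [->-rule on 2 (branches; this branch)]
4. r, 0   [|-rule on 3 (branches; this branch)]
Accessibility: 0R0

Yes, satisfiable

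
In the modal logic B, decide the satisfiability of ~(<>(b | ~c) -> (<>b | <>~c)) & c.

1. ~(<>(b | ~c) -> (<>b | <>~c)) & c, 0
2. ~(<>(b | ~c) -> (<>b | <>~c)), 0   [&-rule on 1]
3. c, 0   [&-rule on 1]
4. <>(b | ~c), 0   [~->-rule on 2]
5. ~(<>b | <>~c), 0   [~->-rule on 2]
6. ~<>b, 0   [~|-rule on 5]
7. ~<>~c, 0   [~|-rule on 5]
8. ~b, 0   [~<>-rule on 6 via 0R0]
9. b | ~c, 1   [<>-rule on 4: fresh world 1, 0R1]
10. ~b, 1   [~<>-rule on 6 via 0R1]
11. c, 1   [~<>-rule on 7 via 0R1]
12. ~c, 1   [|-rule on 9 (branches; this branch)]
Accessibility: 0R0, 0R1, 1R0, 1R1
Branch closes: c and ~c both at 1.
(One branch shown.) All branches close.

Unsatisfiable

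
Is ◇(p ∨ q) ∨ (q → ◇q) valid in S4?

Yes, valid

Tableau for the negation ¬(◇(p ∨ q) ∨ (q → ◇q)):
1. ¬(◇(p ∨ q) ∨ (q → ◇q)), u
2. ¬◇(p ∨ q), u
3. ¬(q → ◇q), u
4. q, u
5. ¬◇q, u
6. ¬(p ∨ q), u
7. ¬p, u
8. ¬q, u
Accessibility: uRu
Branch closes: q and ¬q both at u.
All branches of the negation close; one closing branch shown above.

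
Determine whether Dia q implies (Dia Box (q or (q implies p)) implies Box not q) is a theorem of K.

Tableau for the negation not (Dia q implies (Dia Box (q or (q implies p)) implies Box not q)):
1. not (Dia q implies (Dia Box (q or (q implies p)) implies Box not q)), u
2. Dia q, u   [neg-implies-rule on 1]
3. not (Dia Box (q or (q implies p)) implies Box not q), u   [neg-implies-rule on 1]
4. Dia Box (q or (q implies p)), u   [neg-implies-rule on 3]
5. not Box not q, u   [neg-implies-rule on 3]
6. q, v   [Dia-rule on 2: fresh world v, uRv]
7. Box (q or (q implies p)), w   [Dia-rule on 4: fresh world w, uRw]
8. q, x   [neg-Box-rule on 5: fresh world x, uRx]
Accessibility: uRv, uRw, uRx
The negation has an open branch (countermodel exists).

No, not valid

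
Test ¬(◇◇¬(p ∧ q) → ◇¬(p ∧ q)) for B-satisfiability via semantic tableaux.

1. ¬(◇◇¬(p ∧ q) → ◇¬(p ∧ q)), 0
2. ◇◇¬(p ∧ q), 0
3. ¬◇¬(p ∧ q), 0
4. p ∧ q, 0
5. p, 0
6. q, 0
7. ◇¬(p ∧ q), 1
8. p ∧ q, 1
9. p, 1
10. q, 1
11. ¬(p ∧ q), 2
12. ¬q, 2
Accessibility: 0R0, 0R1, 1R0, 1R1, 1R2, 2R1, 2R2

Satisfiable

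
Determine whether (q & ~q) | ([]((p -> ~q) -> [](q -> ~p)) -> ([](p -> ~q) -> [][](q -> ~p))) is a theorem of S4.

Tableau for the negation ~((q & ~q) | ([]((p -> ~q) -> [](q -> ~p)) -> ([](p -> ~q) -> [][](q -> ~p)))):
1. ~((q & ~q) | ([]((p -> ~q) -> [](q -> ~p)) -> ([](p -> ~q) -> [][](q -> ~p)))), w0
2. ~(q & ~q), w0   [~|-rule on 1]
3. ~([]((p -> ~q) -> [](q -> ~p)) -> ([](p -> ~q) -> [][](q -> ~p))), w0   [~|-rule on 1]
4. []((p -> ~q) -> [](q -> ~p)), w0   [~->-rule on 3]
5. ~([](p -> ~q) -> [][](q -> ~p)), w0   [~->-rule on 3]
6. [](p -> ~q), w0   [~->-rule on 5]
7. ~[][](q -> ~p), w0   [~->-rule on 5]
8. (p -> ~q) -> [](q -> ~p), w0   [[]-rule on 4 via w0Rw0]
9. p -> ~q, w0   [[]-rule on 6 via w0Rw0]
10. q, w0   [~&-rule on 2 (branches; this branch)]
11. [](q -> ~p), w0   [->-rule on 8 (branches; this branch)]
12. q -> ~p, w0   [[]-rule on 11 via w0Rw0]
13. ~p, w0   [->-rule on 9 (branches; this branch)]
14. ~[](q -> ~p), w1   [~[]-rule on 7: fresh world w1, w0Rw1]
15. (p -> ~q) -> [](q -> ~p), w1   [[]-rule on 4 via w0Rw1]
16. p -> ~q, w1   [[]-rule on 6 via w0Rw1]
17. q -> ~p, w1   [[]-rule on 11 via w0Rw1]
18. [](q -> ~p), w1   [->-rule on 15 (branches; this branch)]
19. ~q, w1   [->-rule on 16 (branches; this branch)]
20. ~p, w1   [->-rule on 17 (branches; this branch)]
21. ~(q -> ~p), w2   [~[]-rule on 14: fresh world w2, w1Rw2]
22. q, w2   [~->-rule on 21]
23. p, w2   [~->-rule on 21]
24. (p -> ~q) -> [](q -> ~p), w2   [[]-rule on 4 via w0Rw2]
25. p -> ~q, w2   [[]-rule on 6 via w0Rw2]
26. q -> ~p, w2   [[]-rule on 11 via w0Rw2]
27. ~(p -> ~q), w2   [->-rule on 24 (branches; this branch)]
28. ~q, w2   [->-rule on 25 (branches; this branch)]
Accessibility: w0Rw0, w0Rw1, w0Rw2, w1Rw1, w1Rw2, w2Rw2
Branch closes: q and ~q both at w2.
All branches of the negation close; one closing branch shown above.

Yes, valid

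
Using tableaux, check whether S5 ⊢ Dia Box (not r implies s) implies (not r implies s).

Valid in S5

Tableau for the negation not (Dia Box (not r implies s) implies (not r implies s)):
1. not (Dia Box (not r implies s) implies (not r implies s)), w0
2. Dia Box (not r implies s), w0
3. not (not r implies s), w0
4. not r, w0
5. not s, w0
6. Box (not r implies s), w1
7. not r implies s, w0
8. not r implies s, w1
9. s, w0
Accessibility: w0Rw0, w0Rw1, w1Rw0, w1Rw1
Branch closes: s and not s both at w0.
Every branch of the negation's tableau closes; the branch above is one of them.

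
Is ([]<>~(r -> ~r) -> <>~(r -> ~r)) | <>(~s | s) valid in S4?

Tableau for the negation ~(([]<>~(r -> ~r) -> <>~(r -> ~r)) | <>(~s | s)):
1. ~(([]<>~(r -> ~r) -> <>~(r -> ~r)) | <>(~s | s)), 0
2. ~([]<>~(r -> ~r) -> <>~(r -> ~r)), 0   [~|-rule on 1]
3. ~<>(~s | s), 0   [~|-rule on 1]
4. []<>~(r -> ~r), 0   [~->-rule on 2]
5. ~<>~(r -> ~r), 0   [~->-rule on 2]
6. ~(~s | s), 0   [~<>-rule on 3 via 0R0]
7. s, 0   [~|-rule on 6]
8. ~s, 0   [~|-rule on 6]
Accessibility: 0R0
Branch closes: s and ~s both at 0.
Every branch of the negation's tableau closes; the branch above is one of them.

Valid in S4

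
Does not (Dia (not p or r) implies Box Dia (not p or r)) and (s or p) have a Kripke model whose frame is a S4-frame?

1. not (Dia (not p or r) implies Box Dia (not p or r)) and (s or p), w0
2. not (Dia (not p or r) implies Box Dia (not p or r)), w0   [and-rule on 1]
3. s or p, w0   [and-rule on 1]
4. Dia (not p or r), w0   [neg-implies-rule on 2]
5. not Box Dia (not p or r), w0   [neg-implies-rule on 2]
6. p, w0   [or-rule on 3 (branches; this branch)]
7. not p or r, w1   [Dia-rule on 4: fresh world w1, w0Rw1]
8. r, w1   [or-rule on 7 (branches; this branch)]
9. not Dia (not p or r), w2   [neg-Box-rule on 5: fresh world w2, w0Rw2]
10. not (not p or r), w2   [neg-Dia-rule on 9 via w2Rw2]
11. p, w2   [neg-or-rule on 10]
12. not r, w2   [neg-or-rule on 10]
Accessibility: w0Rw0, w0Rw1, w0Rw2, w1Rw1, w2Rw2

Yes, satisfiable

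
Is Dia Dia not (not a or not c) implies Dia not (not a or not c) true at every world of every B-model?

Tableau for the negation not (Dia Dia not (not a or not c) implies Dia not (not a or not c)):
1. not (Dia Dia not (not a or not c) implies Dia not (not a or not c)), u
2. Dia Dia not (not a or not c), u
3. not Dia not (not a or not c), u
4. not a or not c, u
5. not c, u
6. Dia not (not a or not c), v
7. not a or not c, v
8. not c, v
9. not (not a or not c), w
10. a, w
11. c, w
Accessibility: uRu, uRv, vRu, vRv, vRw, wRv, wRw
The negation has an open branch (countermodel exists).

No, not valid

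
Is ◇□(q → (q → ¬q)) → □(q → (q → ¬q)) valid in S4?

Invalid (countermodel exists)

Tableau for the negation ¬(◇□(q → (q → ¬q)) → □(q → (q → ¬q))):
1. ¬(◇□(q → (q → ¬q)) → □(q → (q → ¬q))), u
2. ◇□(q → (q → ¬q)), u   [¬→-rule on 1]
3. ¬□(q → (q → ¬q)), u   [¬→-rule on 1]
4. □(q → (q → ¬q)), v   [◇-rule on 2: fresh world v, uRv]
5. q → (q → ¬q), v   [□-rule on 4 via vRv]
6. q → ¬q, v   [→-rule on 5 (branches; this branch)]
7. ¬q, v   [→-rule on 6 (branches; this branch)]
8. ¬(q → (q → ¬q)), w   [¬□-rule on 3: fresh world w, uRw]
9. q, w   [¬→-rule on 8]
10. ¬(q → ¬q), w   [¬→-rule on 8]
Accessibility: uRu, uRv, uRw, vRv, wRw
The negation has an open branch (countermodel exists).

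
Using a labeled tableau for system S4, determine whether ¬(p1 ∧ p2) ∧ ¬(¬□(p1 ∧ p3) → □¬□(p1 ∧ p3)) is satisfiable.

1. ¬(p1 ∧ p2) ∧ ¬(¬□(p1 ∧ p3) → □¬□(p1 ∧ p3)), w0
2. ¬(p1 ∧ p2), w0
3. ¬(¬□(p1 ∧ p3) → □¬□(p1 ∧ p3)), w0
4. ¬□(p1 ∧ p3), w0
5. ¬□¬□(p1 ∧ p3), w0
6. ¬p2, w0
7. ¬(p1 ∧ p3), w1
8. ¬p3, w1
9. □(p1 ∧ p3), w2
10. p1 ∧ p3, w2
11. p1, w2
12. p3, w2
Accessibility: w0Rw0, w0Rw1, w0Rw2, w1Rw1, w2Rw2

Satisfiable (open branch found)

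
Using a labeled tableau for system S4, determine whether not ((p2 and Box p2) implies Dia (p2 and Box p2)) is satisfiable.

Unsatisfiable

1. not ((p2 and Box p2) implies Dia (p2 and Box p2)), w0
2. p2 and Box p2, w0
3. not Dia (p2 and Box p2), w0
4. p2, w0
5. Box p2, w0
6. not (p2 and Box p2), w0
7. not Box p2, w0
8. not p2, w1
9. not (p2 and Box p2), w1
10. p2, w1
Accessibility: w0Rw0, w0Rw1, w1Rw1
Branch closes: p2 and not p2 both at w1.
Every branch closes; the branch above is one of them.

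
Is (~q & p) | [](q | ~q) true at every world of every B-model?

Tableau for the negation ~((~q & p) | [](q | ~q)):
1. ~((~q & p) | [](q | ~q)), 0
2. ~(~q & p), 0
3. ~[](q | ~q), 0
4. ~p, 0
5. ~(q | ~q), 1
6. ~q, 1
7. q, 1
Accessibility: 0R0, 0R1, 1R0, 1R1
Branch closes: q and ~q both at 1.
All branches of the negation close; one closing branch shown above.

Valid in B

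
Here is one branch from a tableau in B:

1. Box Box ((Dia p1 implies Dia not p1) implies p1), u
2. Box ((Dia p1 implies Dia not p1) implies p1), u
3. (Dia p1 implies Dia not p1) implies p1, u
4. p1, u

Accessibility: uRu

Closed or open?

Open

No atom appears with both signs at the same world.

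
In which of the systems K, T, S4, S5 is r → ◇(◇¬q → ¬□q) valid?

K-tableau for the negation ¬(r → ◇(◇¬q → ¬□q)):
1. ¬(r → ◇(◇¬q → ¬□q)), w0
2. r, w0   [¬→-rule on 1]
3. ¬◇(◇¬q → ¬□q), w0   [¬→-rule on 1]
Complete open branch: countermodel on a K-frame, so not valid in K.
T-tableau for the negation ¬(r → ◇(◇¬q → ¬□q)):
1. ¬(r → ◇(◇¬q → ¬□q)), w0
2. r, w0   [¬→-rule on 1]
3. ¬◇(◇¬q → ¬□q), w0   [¬→-rule on 1]
4. ¬(◇¬q → ¬□q), w0   [¬◇-rule on 3 via w0Rw0]
5. ◇¬q, w0   [¬→-rule on 4]
6. □q, w0   [¬→-rule on 4]
7. q, w0   [□-rule on 6 via w0Rw0]
8. ¬q, w1   [◇-rule on 5: fresh world w1, w0Rw1]
9. ¬(◇¬q → ¬□q), w1   [¬◇-rule on 3 via w0Rw1]
10. ◇¬q, w1   [¬→-rule on 9]
11. □q, w1   [¬→-rule on 9]
12. q, w1   [□-rule on 6 via w0Rw1]
Accessibility: w0Rw0, w0Rw1, w1Rw1
Branch closes: q and ¬q both at w1.
Every branch closes (one shown): valid in T, hence also in S4, S5 (every theorem of T is a theorem of S4 and S5).

T, S4, S5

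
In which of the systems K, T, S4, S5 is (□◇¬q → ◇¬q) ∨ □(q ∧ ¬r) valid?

T, S4, S5

K-tableau for the negation ¬((□◇¬q → ◇¬q) ∨ □(q ∧ ¬r)):
1. ¬((□◇¬q → ◇¬q) ∨ □(q ∧ ¬r)), u
2. ¬(□◇¬q → ◇¬q), u
3. ¬□(q ∧ ¬r), u
4. □◇¬q, u
5. ¬◇¬q, u
6. ¬(q ∧ ¬r), v
7. ◇¬q, v
8. q, v
9. r, v
10. ¬q, w
Accessibility: uRv, vRw
Complete open branch: countermodel on a K-frame, so not valid in K.
T-tableau for the negation ¬((□◇¬q → ◇¬q) ∨ □(q ∧ ¬r)):
1. ¬((□◇¬q → ◇¬q) ∨ □(q ∧ ¬r)), u
2. ¬(□◇¬q → ◇¬q), u
3. ¬□(q ∧ ¬r), u
4. □◇¬q, u
5. ¬◇¬q, u
6. ◇¬q, u
7. q, u
8. ¬(q ∧ ¬r), v
9. ◇¬q, v
10. q, v
11. r, v
12. ¬q, w
13. ◇¬q, w
14. q, w
Accessibility: uRu, uRv, uRw, vRv, wRw
Branch closes: q and ¬q both at w.
Every branch closes (one shown): valid in T, hence also in S4, S5 (every theorem of T is a theorem of S4 and S5).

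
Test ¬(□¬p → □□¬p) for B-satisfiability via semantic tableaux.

Satisfiable (open branch found)

1. ¬(□¬p → □□¬p), u
2. □¬p, u
3. ¬□□¬p, u
4. ¬p, u
5. ¬□¬p, v
6. ¬p, v
7. p, w
Accessibility: uRu, uRv, vRu, vRv, vRw, wRv, wRw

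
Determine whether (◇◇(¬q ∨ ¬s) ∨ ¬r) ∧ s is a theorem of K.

Tableau for the negation ¬((◇◇(¬q ∨ ¬s) ∨ ¬r) ∧ s):
1. ¬((◇◇(¬q ∨ ¬s) ∨ ¬r) ∧ s), 0
2. ¬s, 0
The negation has an open branch (countermodel exists).

Invalid (countermodel exists)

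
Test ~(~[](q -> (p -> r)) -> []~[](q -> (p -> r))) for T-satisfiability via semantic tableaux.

Yes, satisfiable

1. ~(~[](q -> (p -> r)) -> []~[](q -> (p -> r))), u
2. ~[](q -> (p -> r)), u
3. ~[]~[](q -> (p -> r)), u
4. ~(q -> (p -> r)), v
5. q, v
6. ~(p -> r), v
7. p, v
8. ~r, v
9. [](q -> (p -> r)), w
10. q -> (p -> r), w
11. p -> r, w
12. r, w
Accessibility: uRu, uRv, uRw, vRv, wRw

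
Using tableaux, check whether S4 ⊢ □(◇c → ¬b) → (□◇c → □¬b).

Valid

Tableau for the negation ¬(□(◇c → ¬b) → (□◇c → □¬b)):
1. ¬(□(◇c → ¬b) → (□◇c → □¬b)), 0
2. □(◇c → ¬b), 0   [¬→-rule on 1]
3. ¬(□◇c → □¬b), 0   [¬→-rule on 1]
4. □◇c, 0   [¬→-rule on 3]
5. ¬□¬b, 0   [¬→-rule on 3]
6. ◇c → ¬b, 0   [□-rule on 2 via 0R0]
7. ◇c, 0   [□-rule on 4 via 0R0]
8. ¬b, 0   [→-rule on 6 (branches; this branch)]
9. b, 1   [¬□-rule on 5: fresh world 1, 0R1]
10. ◇c → ¬b, 1   [□-rule on 2 via 0R1]
11. ◇c, 1   [□-rule on 4 via 0R1]
12. ¬◇c, 1   [→-rule on 10 (branches; this branch)]
13. ¬c, 1   [¬◇-rule on 12 via 1R1]
14. c, 2   [◇-rule on 7: fresh world 2, 0R2]
15. ◇c → ¬b, 2   [□-rule on 2 via 0R2]
16. ◇c, 2   [□-rule on 4 via 0R2]
17. ¬b, 2   [→-rule on 15 (branches; this branch)]
18. c, 3   [◇-rule on 11: fresh world 3, 1R3]
19. ◇c → ¬b, 3   [□-rule on 2 via 0R3]
20. ◇c, 3   [□-rule on 4 via 0R3]
21. ¬c, 3   [¬◇-rule on 12 via 1R3]
Accessibility: 0R0, 0R1, 0R2, 0R3, 1R1, 1R3, 2R2, 3R3
Branch closes: c and ¬c both at 3.
Every branch of the negation's tableau closes; the branch above is one of them.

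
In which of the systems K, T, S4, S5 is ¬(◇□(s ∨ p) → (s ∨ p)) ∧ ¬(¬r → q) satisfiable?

K, T, S4

S4-tableau for the formula:
1. ¬(◇□(s ∨ p) → (s ∨ p)) ∧ ¬(¬r → q), w0
2. ¬(◇□(s ∨ p) → (s ∨ p)), w0
3. ¬(¬r → q), w0
4. ◇□(s ∨ p), w0
5. ¬(s ∨ p), w0
6. ¬r, w0
7. ¬q, w0
8. ¬s, w0
9. ¬p, w0
10. □(s ∨ p), w1
11. s ∨ p, w1
12. p, w1
Accessibility: w0Rw0, w0Rw1, w1Rw1
Complete open branch: satisfiable in S4, hence also in K, T (this S4-model is also a K-model and a T-model).
S5-tableau for the formula:
1. ¬(◇□(s ∨ p) → (s ∨ p)) ∧ ¬(¬r → q), w0
2. ¬(◇□(s ∨ p) → (s ∨ p)), w0
3. ¬(¬r → q), w0
4. ◇□(s ∨ p), w0
5. ¬(s ∨ p), w0
6. ¬r, w0
7. ¬q, w0
8. ¬s, w0
9. ¬p, w0
10. □(s ∨ p), w1
11. s ∨ p, w0
12. s ∨ p, w1
13. p, w0
Accessibility: w0Rw0, w0Rw1, w1Rw0, w1Rw1
Branch closes: p and ¬p both at w0.
Every branch closes (one shown): unsatisfiable in S5.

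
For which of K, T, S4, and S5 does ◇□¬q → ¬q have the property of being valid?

S5

S4-tableau for the negation ¬(◇□¬q → ¬q):
1. ¬(◇□¬q → ¬q), w0
2. ◇□¬q, w0
3. q, w0
4. □¬q, w1
5. ¬q, w1
Accessibility: w0Rw0, w0Rw1, w1Rw1
Complete open branch: countermodel on an S4-frame, so not valid in S4, nor in K, T (the same frame is also a K-frame and a T-frame).
S5-tableau for the negation ¬(◇□¬q → ¬q):
1. ¬(◇□¬q → ¬q), w0
2. ◇□¬q, w0
3. q, w0
4. □¬q, w1
5. ¬q, w0
Accessibility: w0Rw0, w0Rw1, w1Rw0, w1Rw1
Branch closes: q and ¬q both at w0.
Every branch closes (one shown): valid in S5.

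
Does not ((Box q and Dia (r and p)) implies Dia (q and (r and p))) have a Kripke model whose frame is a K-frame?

1. not ((Box q and Dia (r and p)) implies Dia (q and (r and p))), 0
2. Box q and Dia (r and p), 0
3. not Dia (q and (r and p)), 0
4. Box q, 0
5. Dia (r and p), 0
6. r and p, 1
7. r, 1
8. p, 1
9. not (q and (r and p)), 1
10. q, 1
11. not (r and p), 1
12. not p, 1
Accessibility: 0R1
Branch closes: p and not p both at 1.
Every branch closes; the branch above is one of them.

Unsatisfiable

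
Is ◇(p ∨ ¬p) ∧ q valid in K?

Tableau for the negation ¬(◇(p ∨ ¬p) ∧ q):
1. ¬(◇(p ∨ ¬p) ∧ q), u
2. ¬q, u   [¬∧-rule on 1 (branches; this branch)]
The negation has an open branch (countermodel exists).

Not valid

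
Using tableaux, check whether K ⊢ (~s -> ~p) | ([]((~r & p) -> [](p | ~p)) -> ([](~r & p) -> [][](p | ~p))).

Valid

Tableau for the negation ~((~s -> ~p) | ([]((~r & p) -> [](p | ~p)) -> ([](~r & p) -> [][](p | ~p)))):
1. ~((~s -> ~p) | ([]((~r & p) -> [](p | ~p)) -> ([](~r & p) -> [][](p | ~p)))), 0
2. ~(~s -> ~p), 0   [~|-rule on 1]
3. ~([]((~r & p) -> [](p | ~p)) -> ([](~r & p) -> [][](p | ~p))), 0   [~|-rule on 1]
4. ~s, 0   [~->-rule on 2]
5. p, 0   [~->-rule on 2]
6. []((~r & p) -> [](p | ~p)), 0   [~->-rule on 3]
7. ~([](~r & p) -> [][](p | ~p)), 0   [~->-rule on 3]
8. [](~r & p), 0   [~->-rule on 7]
9. ~[][](p | ~p), 0   [~->-rule on 7]
10. ~[](p | ~p), 1   [~[]-rule on 9: fresh world 1, 0R1]
11. (~r & p) -> [](p | ~p), 1   [[]-rule on 6 via 0R1]
12. ~r & p, 1   [[]-rule on 8 via 0R1]
13. ~r, 1   [&-rule on 12]
14. p, 1   [&-rule on 12]
15. [](p | ~p), 1   [->-rule on 11 (branches; this branch)]
16. ~(p | ~p), 2   [~[]-rule on 10: fresh world 2, 1R2]
17. ~p, 2   [~|-rule on 16]
18. p, 2   [~|-rule on 16]
Accessibility: 0R1, 1R2
Branch closes: p and ~p both at 2.
All branches of the negation close; one closing branch shown above.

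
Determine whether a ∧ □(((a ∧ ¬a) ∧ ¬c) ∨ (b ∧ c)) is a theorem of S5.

Invalid (countermodel exists)

Tableau for the negation ¬(a ∧ □(((a ∧ ¬a) ∧ ¬c) ∨ (b ∧ c))):
1. ¬(a ∧ □(((a ∧ ¬a) ∧ ¬c) ∨ (b ∧ c))), 0
2. ¬□(((a ∧ ¬a) ∧ ¬c) ∨ (b ∧ c)), 0
3. ¬(((a ∧ ¬a) ∧ ¬c) ∨ (b ∧ c)), 1
4. ¬((a ∧ ¬a) ∧ ¬c), 1
5. ¬(b ∧ c), 1
6. c, 1
7. ¬b, 1
Accessibility: 0R0, 0R1, 1R0, 1R1
The negation has an open branch (countermodel exists).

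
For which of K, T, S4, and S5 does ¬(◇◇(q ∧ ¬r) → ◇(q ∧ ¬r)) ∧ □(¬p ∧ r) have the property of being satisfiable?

T-tableau for the formula:
1. ¬(◇◇(q ∧ ¬r) → ◇(q ∧ ¬r)) ∧ □(¬p ∧ r), w0
2. ¬(◇◇(q ∧ ¬r) → ◇(q ∧ ¬r)), w0
3. □(¬p ∧ r), w0
4. ◇◇(q ∧ ¬r), w0
5. ¬◇(q ∧ ¬r), w0
6. ¬p ∧ r, w0
7. ¬p, w0
8. r, w0
9. ¬(q ∧ ¬r), w0
10. ◇(q ∧ ¬r), w1
11. ¬p ∧ r, w1
12. ¬p, w1
13. r, w1
14. ¬(q ∧ ¬r), w1
15. q ∧ ¬r, w2
16. q, w2
17. ¬r, w2
Accessibility: w0Rw0, w0Rw1, w1Rw1, w1Rw2, w2Rw2
Complete open branch: satisfiable in T, hence also in K (this T-model is also a K-model).
S4-tableau for the formula:
1. ¬(◇◇(q ∧ ¬r) → ◇(q ∧ ¬r)) ∧ □(¬p ∧ r), w0
2. ¬(◇◇(q ∧ ¬r) → ◇(q ∧ ¬r)), w0
3. □(¬p ∧ r), w0
4. ◇◇(q ∧ ¬r), w0
5. ¬◇(q ∧ ¬r), w0
6. ¬p ∧ r, w0
7. ¬p, w0
8. r, w0
9. ¬(q ∧ ¬r), w0
10. ◇(q ∧ ¬r), w1
11. ¬p ∧ r, w1
12. ¬p, w1
13. r, w1
14. ¬(q ∧ ¬r), w1
15. q ∧ ¬r, w2
16. q, w2
17. ¬r, w2
18. ¬p ∧ r, w2
19. ¬p, w2
20. r, w2
Accessibility: w0Rw0, w0Rw1, w0Rw2, w1Rw1, w1Rw2, w2Rw2
Branch closes: r and ¬r both at w2.
Every branch closes (one shown): unsatisfiable in S4, hence also in S5 (every S5-frame is an S4-frame).

K, T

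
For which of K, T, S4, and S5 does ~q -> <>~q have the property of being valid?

T, S4, S5

K-tableau for the negation ~(~q -> <>~q):
1. ~(~q -> <>~q), u
2. ~q, u   [~->-rule on 1]
3. ~<>~q, u   [~->-rule on 1]
Complete open branch: countermodel on a K-frame, so not valid in K.
T-tableau for the negation ~(~q -> <>~q):
1. ~(~q -> <>~q), u
2. ~q, u   [~->-rule on 1]
3. ~<>~q, u   [~->-rule on 1]
4. q, u   [~<>-rule on 3 via uRu]
Accessibility: uRu
Branch closes: q and ~q both at u.
Every branch closes (one shown): valid in T, hence also in S4, S5 (every theorem of T is a theorem of S4 and S5).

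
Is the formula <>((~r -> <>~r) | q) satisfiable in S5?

Yes, satisfiable

1. <>((~r -> <>~r) | q), u
2. (~r -> <>~r) | q, v
3. q, v
Accessibility: uRu, uRv, vRu, vRv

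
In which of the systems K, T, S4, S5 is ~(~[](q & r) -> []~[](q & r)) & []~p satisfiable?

K, T, S4

S5-tableau for the formula:
1. ~(~[](q & r) -> []~[](q & r)) & []~p, u
2. ~(~[](q & r) -> []~[](q & r)), u
3. []~p, u
4. ~[](q & r), u
5. ~[]~[](q & r), u
6. ~p, u
7. ~(q & r), v
8. ~p, v
9. ~r, v
10. [](q & r), w
11. ~p, w
12. q & r, u
13. q, u
14. r, u
15. q & r, v
16. q, v
17. r, v
Accessibility: uRu, uRv, uRw, vRu, vRv, vRw, wRu, wRv, wRw
Branch closes: r and ~r both at v.
Every branch closes (one shown): unsatisfiable in S5.
S4-tableau for the formula:
1. ~(~[](q & r) -> []~[](q & r)) & []~p, u
2. ~(~[](q & r) -> []~[](q & r)), u
3. []~p, u
4. ~[](q & r), u
5. ~[]~[](q & r), u
6. ~p, u
7. ~(q & r), v
8. ~p, v
9. ~r, v
10. [](q & r), w
11. ~p, w
12. q & r, w
13. q, w
14. r, w
Accessibility: uRu, uRv, uRw, vRv, wRw
Complete open branch: satisfiable in S4, hence also in K, T (this S4-model is also a K-model and a T-model).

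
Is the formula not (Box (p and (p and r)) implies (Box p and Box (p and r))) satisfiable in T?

1. not (Box (p and (p and r)) implies (Box p and Box (p and r))), 0
2. Box (p and (p and r)), 0   [neg-implies-rule on 1]
3. not (Box p and Box (p and r)), 0   [neg-implies-rule on 1]
4. p and (p and r), 0   [Box-rule on 2 via 0R0]
5. p, 0   [and-rule on 4]
6. p and r, 0   [and-rule on 4]
7. r, 0   [and-rule on 6]
8. not Box (p and r), 0   [neg-and-rule on 3 (branches; this branch)]
9. not (p and r), 1   [neg-Box-rule on 8: fresh world 1, 0R1]
10. p and (p and r), 1   [Box-rule on 2 via 0R1]
11. p, 1   [and-rule on 10]
12. p and r, 1   [and-rule on 10]
13. r, 1   [and-rule on 12]
14. not r, 1   [neg-and-rule on 9 (branches; this branch)]
Accessibility: 0R0, 0R1, 1R1
Branch closes: r and not r both at 1.
All branches of the tableau close; one closing branch shown above.

Unsatisfiable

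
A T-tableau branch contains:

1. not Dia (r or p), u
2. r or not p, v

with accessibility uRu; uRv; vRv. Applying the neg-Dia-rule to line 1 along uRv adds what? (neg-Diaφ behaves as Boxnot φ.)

not (r or p), v

neg-Diaφ behaves as Boxnot φ: propagate the negated body to each accessible world.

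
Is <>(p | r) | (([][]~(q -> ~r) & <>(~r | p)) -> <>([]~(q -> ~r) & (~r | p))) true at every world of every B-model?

Valid

Tableau for the negation ~(<>(p | r) | (([][]~(q -> ~r) & <>(~r | p)) -> <>([]~(q -> ~r) & (~r | p)))):
1. ~(<>(p | r) | (([][]~(q -> ~r) & <>(~r | p)) -> <>([]~(q -> ~r) & (~r | p)))), u
2. ~<>(p | r), u   [~|-rule on 1]
3. ~(([][]~(q -> ~r) & <>(~r | p)) -> <>([]~(q -> ~r) & (~r | p))), u   [~|-rule on 1]
4. [][]~(q -> ~r) & <>(~r | p), u   [~->-rule on 3]
5. ~<>([]~(q -> ~r) & (~r | p)), u   [~->-rule on 3]
6. [][]~(q -> ~r), u   [&-rule on 4]
7. <>(~r | p), u   [&-rule on 4]
8. ~(p | r), u   [~<>-rule on 2 via uRu]
9. ~p, u   [~|-rule on 8]
10. ~r, u   [~|-rule on 8]
11. ~([]~(q -> ~r) & (~r | p)), u   [~<>-rule on 5 via uRu]
12. []~(q -> ~r), u   [[]-rule on 6 via uRu]
13. ~(q -> ~r), u   [[]-rule on 12 via uRu]
14. q, u   [~->-rule on 13]
15. r, u   [~->-rule on 13]
Accessibility: uRu
Branch closes: r and ~r both at u.
Every branch of the negation's tableau closes; the branch above is one of them.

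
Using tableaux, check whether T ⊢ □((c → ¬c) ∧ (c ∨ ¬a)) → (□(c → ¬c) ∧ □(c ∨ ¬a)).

Valid

Tableau for the negation ¬(□((c → ¬c) ∧ (c ∨ ¬a)) → (□(c → ¬c) ∧ □(c ∨ ¬a))):
1. ¬(□((c → ¬c) ∧ (c ∨ ¬a)) → (□(c → ¬c) ∧ □(c ∨ ¬a))), u
2. □((c → ¬c) ∧ (c ∨ ¬a)), u
3. ¬(□(c → ¬c) ∧ □(c ∨ ¬a)), u
4. (c → ¬c) ∧ (c ∨ ¬a), u
5. c → ¬c, u
6. c ∨ ¬a, u
7. ¬□(c ∨ ¬a), u
8. ¬c, u
9. ¬a, u
10. ¬(c ∨ ¬a), v
11. ¬c, v
12. a, v
13. (c → ¬c) ∧ (c ∨ ¬a), v
14. c → ¬c, v
15. c ∨ ¬a, v
16. ¬a, v
Accessibility: uRu, uRv, vRv
Branch closes: a and ¬a both at v.
All branches of the negation close; one closing branch shown above.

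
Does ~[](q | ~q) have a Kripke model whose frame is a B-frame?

1. ~[](q | ~q), u
2. ~(q | ~q), v
3. ~q, v
4. q, v
Accessibility: uRu, uRv, vRu, vRv
Branch closes: q and ~q both at v.
Every branch closes; the branch above is one of them.

No, unsatisfiable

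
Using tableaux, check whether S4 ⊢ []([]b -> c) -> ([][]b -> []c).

Tableau for the negation ~([]([]b -> c) -> ([][]b -> []c)):
1. ~([]([]b -> c) -> ([][]b -> []c)), w0
2. []([]b -> c), w0   [~->-rule on 1]
3. ~([][]b -> []c), w0   [~->-rule on 1]
4. [][]b, w0   [~->-rule on 3]
5. ~[]c, w0   [~->-rule on 3]
6. []b -> c, w0   [[]-rule on 2 via w0Rw0]
7. []b, w0   [[]-rule on 4 via w0Rw0]
8. b, w0   [[]-rule on 7 via w0Rw0]
9. c, w0   [->-rule on 6 (branches; this branch)]
10. ~c, w1   [~[]-rule on 5: fresh world w1, w0Rw1]
11. []b -> c, w1   [[]-rule on 2 via w0Rw1]
12. []b, w1   [[]-rule on 4 via w0Rw1]
13. b, w1   [[]-rule on 7 via w0Rw1]
14. ~[]b, w1   [->-rule on 11 (branches; this branch)]
15. ~b, w2   [~[]-rule on 14: fresh world w2, w1Rw2]
16. []b -> c, w2   [[]-rule on 2 via w0Rw2]
17. []b, w2   [[]-rule on 4 via w0Rw2]
18. b, w2   [[]-rule on 7 via w0Rw2]
Accessibility: w0Rw0, w0Rw1, w0Rw2, w1Rw1, w1Rw2, w2Rw2
Branch closes: b and ~b both at w2.
Every branch of the negation's tableau closes; the branch above is one of them.

Valid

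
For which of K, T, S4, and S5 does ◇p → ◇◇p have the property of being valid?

T-tableau for the negation ¬(◇p → ◇◇p):
1. ¬(◇p → ◇◇p), u
2. ◇p, u
3. ¬◇◇p, u
4. ¬◇p, u
5. ¬p, u
6. p, v
7. ¬◇p, v
8. ¬p, v
Accessibility: uRu, uRv, vRv
Branch closes: p and ¬p both at v.
Every branch closes (one shown): valid in T, hence also in S4, S5 (every theorem of T is a theorem of S4 and S5).
K-tableau for the negation ¬(◇p → ◇◇p):
1. ¬(◇p → ◇◇p), u
2. ◇p, u
3. ¬◇◇p, u
4. p, v
5. ¬◇p, v
Accessibility: uRv
Complete open branch: countermodel on a K-frame, so not valid in K.

T, S4, S5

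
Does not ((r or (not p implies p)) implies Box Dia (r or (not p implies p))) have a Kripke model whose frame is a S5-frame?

1. not ((r or (not p implies p)) implies Box Dia (r or (not p implies p))), 0
2. r or (not p implies p), 0   [neg-implies-rule on 1]
3. not Box Dia (r or (not p implies p)), 0   [neg-implies-rule on 1]
4. not p implies p, 0   [or-rule on 2 (branches; this branch)]
5. p, 0   [implies-rule on 4 (branches; this branch)]
6. not Dia (r or (not p implies p)), 1   [neg-Box-rule on 3: fresh world 1, 0R1]
7. not (r or (not p implies p)), 0   [neg-Dia-rule on 6 via 1R0]
8. not r, 0   [neg-or-rule on 7]
9. not (not p implies p), 0   [neg-or-rule on 7]
10. not p, 0   [neg-implies-rule on 9]
Accessibility: 0R0, 0R1, 1R0, 1R1
Branch closes: p and not p both at 0.
All branches of the tableau close; one closing branch shown above.

No, unsatisfiable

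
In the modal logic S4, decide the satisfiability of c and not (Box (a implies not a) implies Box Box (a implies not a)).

1. c and not (Box (a implies not a) implies Box Box (a implies not a)), w0
2. c, w0
3. not (Box (a implies not a) implies Box Box (a implies not a)), w0
4. Box (a implies not a), w0
5. not Box Box (a implies not a), w0
6. a implies not a, w0
7. not a, w0
8. not Box (a implies not a), w1
9. a implies not a, w1
10. not a, w1
11. not (a implies not a), w2
12. a, w2
13. a implies not a, w2
14. not a, w2
Accessibility: w0Rw0, w0Rw1, w0Rw2, w1Rw1, w1Rw2, w2Rw2
Branch closes: a and not a both at w2.
All branches of the tableau close; one closing branch shown above.

Unsatisfiable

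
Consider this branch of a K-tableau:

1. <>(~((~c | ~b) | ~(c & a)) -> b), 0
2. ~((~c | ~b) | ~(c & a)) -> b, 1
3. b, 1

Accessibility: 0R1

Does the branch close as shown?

No world carries both an atom and its negation.

No, open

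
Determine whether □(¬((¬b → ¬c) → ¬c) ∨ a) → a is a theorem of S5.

Tableau for the negation ¬(□(¬((¬b → ¬c) → ¬c) ∨ a) → a):
1. ¬(□(¬((¬b → ¬c) → ¬c) ∨ a) → a), u
2. □(¬((¬b → ¬c) → ¬c) ∨ a), u
3. ¬a, u
4. ¬((¬b → ¬c) → ¬c) ∨ a, u
5. ¬((¬b → ¬c) → ¬c), u
6. ¬b → ¬c, u
7. c, u
8. b, u
Accessibility: uRu
The negation has an open branch (countermodel exists).

Invalid (countermodel exists)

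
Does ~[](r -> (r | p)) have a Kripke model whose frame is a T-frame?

1. ~[](r -> (r | p)), w0
2. ~(r -> (r | p)), w1
3. r, w1
4. ~(r | p), w1
5. ~r, w1
6. ~p, w1
Accessibility: w0Rw0, w0Rw1, w1Rw1
Branch closes: r and ~r both at w1.
Every branch closes; the branch above is one of them.

No, unsatisfiable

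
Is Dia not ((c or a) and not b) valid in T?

Tableau for the negation not Dia not ((c or a) and not b):
1. not Dia not ((c or a) and not b), 0
2. (c or a) and not b, 0
3. c or a, 0
4. not b, 0
5. a, 0
Accessibility: 0R0
The negation has an open branch (countermodel exists).

Invalid (countermodel exists)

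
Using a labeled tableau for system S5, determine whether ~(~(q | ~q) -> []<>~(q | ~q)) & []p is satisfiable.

Unsatisfiable

1. ~(~(q | ~q) -> []<>~(q | ~q)) & []p, u
2. ~(~(q | ~q) -> []<>~(q | ~q)), u
3. []p, u
4. ~(q | ~q), u
5. ~[]<>~(q | ~q), u
6. ~q, u
7. q, u
Accessibility: uRu
Branch closes: q and ~q both at u.
(One branch shown.) All branches close.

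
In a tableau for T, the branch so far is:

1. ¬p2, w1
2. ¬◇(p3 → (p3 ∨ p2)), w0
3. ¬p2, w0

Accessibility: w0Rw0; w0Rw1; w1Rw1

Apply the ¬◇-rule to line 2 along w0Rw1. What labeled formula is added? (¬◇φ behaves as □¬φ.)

¬◇φ behaves as □¬φ: propagate the negated body to each accessible world.

¬(p3 → (p3 ∨ p2)), w1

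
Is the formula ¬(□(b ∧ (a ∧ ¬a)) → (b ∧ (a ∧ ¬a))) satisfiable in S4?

No, unsatisfiable

1. ¬(□(b ∧ (a ∧ ¬a)) → (b ∧ (a ∧ ¬a))), w0
2. □(b ∧ (a ∧ ¬a)), w0
3. ¬(b ∧ (a ∧ ¬a)), w0
4. b ∧ (a ∧ ¬a), w0
5. b, w0
6. a ∧ ¬a, w0
7. a, w0
8. ¬a, w0
Accessibility: w0Rw0
Branch closes: a and ¬a both at w0.
(One branch shown.) All branches close.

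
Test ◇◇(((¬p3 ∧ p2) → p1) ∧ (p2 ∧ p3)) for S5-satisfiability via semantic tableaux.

Yes, satisfiable

1. ◇◇(((¬p3 ∧ p2) → p1) ∧ (p2 ∧ p3)), u
2. ◇(((¬p3 ∧ p2) → p1) ∧ (p2 ∧ p3)), v   [◇-rule on 1: fresh world v, uRv]
3. ((¬p3 ∧ p2) → p1) ∧ (p2 ∧ p3), w   [◇-rule on 2: fresh world w, vRw]
4. (¬p3 ∧ p2) → p1, w   [∧-rule on 3]
5. p2 ∧ p3, w   [∧-rule on 3]
6. p2, w   [∧-rule on 5]
7. p3, w   [∧-rule on 5]
8. p1, w   [→-rule on 4 (branches; this branch)]
Accessibility: uRu, uRv, uRw, vRu, vRv, vRw, wRu, wRv, wRw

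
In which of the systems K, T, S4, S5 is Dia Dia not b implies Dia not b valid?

S4, S5

T-tableau for the negation not (Dia Dia not b implies Dia not b):
1. not (Dia Dia not b implies Dia not b), w0
2. Dia Dia not b, w0   [neg-implies-rule on 1]
3. not Dia not b, w0   [neg-implies-rule on 1]
4. b, w0   [neg-Dia-rule on 3 via w0Rw0]
5. Dia not b, w1   [Dia-rule on 2: fresh world w1, w0Rw1]
6. b, w1   [neg-Dia-rule on 3 via w0Rw1]
7. not b, w2   [Dia-rule on 5: fresh world w2, w1Rw2]
Accessibility: w0Rw0, w0Rw1, w1Rw1, w1Rw2, w2Rw2
Complete open branch: countermodel on a T-frame, so not valid in T, nor in K (the same frame is also a K-frame).
S4-tableau for the negation not (Dia Dia not b implies Dia not b):
1. not (Dia Dia not b implies Dia not b), w0
2. Dia Dia not b, w0   [neg-implies-rule on 1]
3. not Dia not b, w0   [neg-implies-rule on 1]
4. b, w0   [neg-Dia-rule on 3 via w0Rw0]
5. Dia not b, w1   [Dia-rule on 2: fresh world w1, w0Rw1]
6. b, w1   [neg-Dia-rule on 3 via w0Rw1]
7. not b, w2   [Dia-rule on 5: fresh world w2, w1Rw2]
8. b, w2   [neg-Dia-rule on 3 via w0Rw2]
Accessibility: w0Rw0, w0Rw1, w0Rw2, w1Rw1, w1Rw2, w2Rw2
Branch closes: b and not b both at w2.
Every branch closes (one shown): valid in S4, hence also in S5 (every theorem of S4 is a theorem of S5).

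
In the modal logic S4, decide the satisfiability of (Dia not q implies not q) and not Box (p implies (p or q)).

Unsatisfiable

1. (Dia not q implies not q) and not Box (p implies (p or q)), u
2. Dia not q implies not q, u
3. not Box (p implies (p or q)), u
4. not Dia not q, u
5. q, u
6. not (p implies (p or q)), v
7. p, v
8. not (p or q), v
9. not p, v
10. not q, v
Accessibility: uRu, uRv, vRv
Branch closes: p and not p both at v.
(One branch shown.) All branches close.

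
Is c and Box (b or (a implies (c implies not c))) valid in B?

Tableau for the negation not (c and Box (b or (a implies (c implies not c)))):
1. not (c and Box (b or (a implies (c implies not c)))), w0
2. not Box (b or (a implies (c implies not c))), w0
3. not (b or (a implies (c implies not c))), w1
4. not b, w1
5. not (a implies (c implies not c)), w1
6. a, w1
7. not (c implies not c), w1
8. c, w1
Accessibility: w0Rw0, w0Rw1, w1Rw0, w1Rw1
The negation has an open branch (countermodel exists).

Not valid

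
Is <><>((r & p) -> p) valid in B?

Valid

Tableau for the negation ~<><>((r & p) -> p):
1. ~<><>((r & p) -> p), 0
2. ~<>((r & p) -> p), 0
3. ~((r & p) -> p), 0
4. r & p, 0
5. ~p, 0
6. r, 0
7. p, 0
Accessibility: 0R0
Branch closes: p and ~p both at 0.
Every branch of the negation's tableau closes; the branch above is one of them.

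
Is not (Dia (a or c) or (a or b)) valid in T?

Tableau for the negation Dia (a or c) or (a or b):
1. Dia (a or c) or (a or b), w0
2. a or b, w0
3. b, w0
Accessibility: w0Rw0
The negation has an open branch (countermodel exists).

Invalid (countermodel exists)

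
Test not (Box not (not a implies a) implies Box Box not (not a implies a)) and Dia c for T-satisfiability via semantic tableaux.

Satisfiable

1. not (Box not (not a implies a) implies Box Box not (not a implies a)) and Dia c, w0
2. not (Box not (not a implies a) implies Box Box not (not a implies a)), w0   [and-rule on 1]
3. Dia c, w0   [and-rule on 1]
4. Box not (not a implies a), w0   [neg-implies-rule on 2]
5. not Box Box not (not a implies a), w0   [neg-implies-rule on 2]
6. not (not a implies a), w0   [Box-rule on 4 via w0Rw0]
7. not a, w0   [neg-implies-rule on 6]
8. c, w1   [Dia-rule on 3: fresh world w1, w0Rw1]
9. not (not a implies a), w1   [Box-rule on 4 via w0Rw1]
10. not a, w1   [neg-implies-rule on 9]
11. not Box not (not a implies a), w2   [neg-Box-rule on 5: fresh world w2, w0Rw2]
12. not (not a implies a), w2   [Box-rule on 4 via w0Rw2]
13. not a, w2   [neg-implies-rule on 12]
14. not a implies a, w3   [neg-Box-rule on 11: fresh world w3, w2Rw3]
15. a, w3   [implies-rule on 14 (branches; this branch)]
Accessibility: w0Rw0, w0Rw1, w0Rw2, w1Rw1, w2Rw2, w2Rw3, w3Rw3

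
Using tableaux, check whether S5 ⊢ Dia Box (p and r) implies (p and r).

Valid in S5

Tableau for the negation not (Dia Box (p and r) implies (p and r)):
1. not (Dia Box (p and r) implies (p and r)), w0
2. Dia Box (p and r), w0
3. not (p and r), w0
4. not r, w0
5. Box (p and r), w1
6. p and r, w0
7. p, w0
8. r, w0
Accessibility: w0Rw0, w0Rw1, w1Rw0, w1Rw1
Branch closes: r and not r both at w0.
All branches of the negation close; one closing branch shown above.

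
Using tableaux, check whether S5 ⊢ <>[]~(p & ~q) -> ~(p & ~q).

Valid in S5

Tableau for the negation ~(<>[]~(p & ~q) -> ~(p & ~q)):
1. ~(<>[]~(p & ~q) -> ~(p & ~q)), 0
2. <>[]~(p & ~q), 0
3. p & ~q, 0
4. p, 0
5. ~q, 0
6. []~(p & ~q), 1
7. ~(p & ~q), 0
8. ~(p & ~q), 1
9. q, 0
Accessibility: 0R0, 0R1, 1R0, 1R1
Branch closes: q and ~q both at 0.
All branches of the negation close; one closing branch shown above.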